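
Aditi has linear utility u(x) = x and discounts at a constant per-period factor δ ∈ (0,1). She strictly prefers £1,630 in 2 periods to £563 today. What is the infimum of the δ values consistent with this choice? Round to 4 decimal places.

δ > 0.5877

The preference means 563 < δ^2·1630.
Dividing by 1630: δ^2 > 0.34540. Both sides are positive, so the square root keeps the direction.
δ > (563/1630)^(1/2) ≈ 0.5877.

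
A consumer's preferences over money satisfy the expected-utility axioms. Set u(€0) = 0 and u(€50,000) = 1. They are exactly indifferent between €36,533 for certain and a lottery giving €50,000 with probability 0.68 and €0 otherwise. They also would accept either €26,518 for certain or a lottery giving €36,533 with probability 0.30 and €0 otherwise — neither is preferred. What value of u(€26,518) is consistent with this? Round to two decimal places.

From the first indifference, u(€36,533) = 0.68·u(€50,000) + 0.32·u(€0) = 0.68·1 + 0.32·0 = 0.68.
The second indifference gives u(€26,518) = 0.30·u(€36,533) + 0.70·u(€0) = 0.30·0.68 + 0.70·0.00 = 0.2040.

0.20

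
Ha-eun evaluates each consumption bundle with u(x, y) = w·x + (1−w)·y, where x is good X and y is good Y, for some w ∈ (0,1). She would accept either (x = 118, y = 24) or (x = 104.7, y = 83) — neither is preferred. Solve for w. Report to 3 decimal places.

Indifference: w·118 + (1−w)·24 = w·104.7 + (1−w)·83.
Rearranging, 13.3·w − 59·(1−w) = 0.
The marginal rate of substitution is 59/13.3, so w = 59/(13.3+59) = 0.816.

w = 0.816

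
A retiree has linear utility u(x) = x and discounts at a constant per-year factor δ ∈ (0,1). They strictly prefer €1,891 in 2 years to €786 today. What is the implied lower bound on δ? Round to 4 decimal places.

Comparing present values: 786 < δ^2·1891.
Hence δ^2 > 786/1891 = 0.41565, and x ↦ x^(1/2) is increasing on (0,∞).
δ > 0.41565^(1/2) = 0.6447.

δ > 0.6447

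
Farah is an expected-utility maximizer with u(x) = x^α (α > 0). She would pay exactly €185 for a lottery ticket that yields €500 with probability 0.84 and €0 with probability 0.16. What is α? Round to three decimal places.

α ≈ 0.175

Since u(0) = 0, the lottery's EU is 0.84·500^α.
Indifference: 185^α = 0.84·500^α, so (185/500)^α = 0.84.
Take logs: α = ln 0.84 / ln(185/500) ≈ 0.17536.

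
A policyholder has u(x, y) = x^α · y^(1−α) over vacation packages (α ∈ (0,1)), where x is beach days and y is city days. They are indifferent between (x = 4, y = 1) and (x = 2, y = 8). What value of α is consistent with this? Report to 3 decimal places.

α ≈ 0.750

Set the two utilities equal: 4^α·1^(1−α) = 2^α·8^(1−α).
Rearrange to (4/2)^α = (8/1)^(1−α) and take logs: α·0.693147 = (1−α)·2.079442.
So α/(1−α) = (2.079442)/(0.693147) = 3.000001, and α = 3.000001/4.000001 ≈ 0.750.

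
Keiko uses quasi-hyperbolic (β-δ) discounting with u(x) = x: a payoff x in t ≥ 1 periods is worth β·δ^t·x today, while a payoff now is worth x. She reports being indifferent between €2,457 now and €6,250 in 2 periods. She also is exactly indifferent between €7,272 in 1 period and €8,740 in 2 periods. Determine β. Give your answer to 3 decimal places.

β ≈ 0.568

Both payoffs in the second observation are in the future, so β drops out: δ^1·7272 = δ^2·8740 ⇒ δ = 7272/8740 = 0.83204.
Substituting δ into 2457 = β·δ^2·6250: β = 2457/(4326.781) ≈ 0.568.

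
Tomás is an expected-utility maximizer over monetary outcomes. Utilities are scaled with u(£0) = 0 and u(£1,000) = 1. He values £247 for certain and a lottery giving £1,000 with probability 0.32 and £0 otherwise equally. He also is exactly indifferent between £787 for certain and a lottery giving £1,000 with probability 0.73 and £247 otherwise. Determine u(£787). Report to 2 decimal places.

The first gamble pins u(£247): it must equal 0.32·1 + 0.68·0 = 0.32.
The second indifference gives u(£787) = 0.73·u(£1,000) + 0.27·u(£247) = 0.73·1.00 + 0.27·0.32 = 0.8164.

0.82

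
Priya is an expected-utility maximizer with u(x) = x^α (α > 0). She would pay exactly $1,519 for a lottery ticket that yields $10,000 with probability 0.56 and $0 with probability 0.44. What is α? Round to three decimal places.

Since u(0) = 0, the lottery's EU is 0.56·10000^α.
Indifference: 1519^α = 0.56·10000^α, so (1519/10000)^α = 0.56.
Taking logs: α·ln(1519/10000) = ln(0.56), so α = -0.579818 / -1.884533 ≈ 0.308.

α ≈ 0.308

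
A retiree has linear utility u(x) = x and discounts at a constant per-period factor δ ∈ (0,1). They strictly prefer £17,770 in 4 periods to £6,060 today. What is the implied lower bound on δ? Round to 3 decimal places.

δ > 0.764

Comparing present values: 6060 < δ^4·17770.
So δ^4 > 6060/17770 = 0.34102; taking the 4th root of both positive sides preserves the inequality.
δ > 0.34102^(1/4) = 0.764.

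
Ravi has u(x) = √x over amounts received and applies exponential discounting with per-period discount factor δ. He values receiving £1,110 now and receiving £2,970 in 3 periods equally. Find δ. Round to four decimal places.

Indifference means u(1110) = δ^3 · u(2970), so δ^3 = u(1110)/u(2970).
With u(x) = √x: δ^3 = √1110/√2970 = √(1110/2970) = 0.61134.
So δ = 0.61134^(1/3) ≈ 0.8487.

δ ≈ 0.8487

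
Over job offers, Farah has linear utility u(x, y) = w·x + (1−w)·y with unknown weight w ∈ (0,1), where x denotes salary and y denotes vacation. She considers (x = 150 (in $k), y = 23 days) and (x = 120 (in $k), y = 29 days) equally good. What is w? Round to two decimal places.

w = 0.17

Indifference: w·150 + (1−w)·23 = w·120 + (1−w)·29.
Collecting terms: w·30 = (1−w)·6.
The marginal rate of substitution is 6/30, so w = 6/(30+6) = 0.17.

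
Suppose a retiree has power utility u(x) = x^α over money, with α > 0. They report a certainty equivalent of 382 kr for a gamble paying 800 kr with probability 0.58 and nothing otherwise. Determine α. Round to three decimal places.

EU(lottery) = 0.58·800^α + 0.42·0 = 0.58·800^α.
Indifference: 382^α = 0.58·800^α, so (382/800)^α = 0.58.
Taking logs: α·ln(382/800) = ln(0.58), so α = -0.544727 / -0.739191 ≈ 0.737.

α ≈ 0.737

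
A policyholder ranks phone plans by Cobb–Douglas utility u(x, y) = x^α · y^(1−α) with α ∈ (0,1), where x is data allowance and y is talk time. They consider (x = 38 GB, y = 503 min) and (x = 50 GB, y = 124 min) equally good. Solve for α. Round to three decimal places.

Set the two utilities equal: 38^α·503^(1−α) = 50^α·124^(1−α).
Taking logs: α·ln 38 + (1−α)·ln 503 = α·ln 50 + (1−α)·ln 124, i.e. α·-0.274437 = (1−α)·-1.400309.
So α/(1−α) = (-1.400309)/(-0.274437) = 5.102479, and α = 5.102479/6.102479 ≈ 0.836.

α ≈ 0.836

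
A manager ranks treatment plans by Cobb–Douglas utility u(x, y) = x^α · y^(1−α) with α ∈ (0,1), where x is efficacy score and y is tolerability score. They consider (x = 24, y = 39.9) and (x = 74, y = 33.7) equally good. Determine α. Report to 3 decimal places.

α ≈ 0.130

The Cobb–Douglas utilities coincide, so 24^α·39.9^(1−α) = 74^α·33.7^(1−α).
(24/74)^α = (33.7/39.9)^(1−α); take logs: α·ln(24/74) = (1−α)·ln(33.7/39.9), i.e. α·-1.126011 = (1−α)·-0.168878.
Thus α·(-1.294889) = -0.168878, so α = -0.168878/-1.294889 ≈ 0.130.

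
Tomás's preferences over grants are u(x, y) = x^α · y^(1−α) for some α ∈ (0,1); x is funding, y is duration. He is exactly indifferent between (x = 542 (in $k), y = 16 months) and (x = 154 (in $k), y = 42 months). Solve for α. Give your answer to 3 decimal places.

α ≈ 0.434

Indifference: 542^α · 16^(1−α) = 154^α · 42^(1−α).
(542/154)^α = (42/16)^(1−α); take logs: α·ln(542/154) = (1−α)·ln(42/16), i.e. α·1.258313 = (1−α)·0.965081.
With A = 1.258313 and B = 0.965081: α·A = (1−α)·B, so α = B/(A+B) = 0.965081/2.223394 ≈ 0.434.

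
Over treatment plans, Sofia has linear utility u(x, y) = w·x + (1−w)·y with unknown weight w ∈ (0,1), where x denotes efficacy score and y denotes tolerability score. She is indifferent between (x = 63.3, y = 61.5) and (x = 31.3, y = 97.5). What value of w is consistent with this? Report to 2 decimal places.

w = 0.53

u(63.3,61.5) = u(31.3,97.5) means w·63.3 + (1−w)·61.5 = w·31.3 + (1−w)·97.5.
Rearranging, 32·w − 36·(1−w) = 0.
The marginal rate of substitution is 36/32, so w = 36/(32+36) = 0.53.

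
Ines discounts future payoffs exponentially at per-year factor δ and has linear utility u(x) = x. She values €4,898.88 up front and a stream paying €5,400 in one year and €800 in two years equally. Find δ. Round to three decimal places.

Equating present values: 4898.88 = 5400δ + 800δ².
So 800δ² + 5400δ − 4898.88 = 0.
The positive root is δ = [−5400 + √(5400² + 4·800·4898.88)] / (2·800) = (−5400 + 6696.000)/1600 ≈ 0.810.

δ ≈ 0.810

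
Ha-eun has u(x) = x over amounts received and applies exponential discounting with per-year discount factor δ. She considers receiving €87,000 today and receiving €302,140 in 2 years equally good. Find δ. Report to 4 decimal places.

δ ≈ 0.5366

The payoff in 2 years is discounted by δ^2, so u(87000) = δ^2·u(302140) and δ^2 = u(87000)/u(302140).
With u(x) = x: δ^2 = 87000/302140 = 0.28795.
Hence δ = (0.28795)^(1/2) = 0.536606.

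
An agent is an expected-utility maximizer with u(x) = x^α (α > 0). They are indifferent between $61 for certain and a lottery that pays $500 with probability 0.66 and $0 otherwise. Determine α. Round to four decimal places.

α ≈ 0.1975

EU(lottery) = 0.66·500^α + 0.34·0 = 0.66·500^α.
Setting u(61) equal to that: 61^α = 0.66·500^α ⇒ (61/500)^α = 0.66.
α = ln(0.66) / ln(61/500) = -0.4155154/-2.1037342 ≈ 0.1975.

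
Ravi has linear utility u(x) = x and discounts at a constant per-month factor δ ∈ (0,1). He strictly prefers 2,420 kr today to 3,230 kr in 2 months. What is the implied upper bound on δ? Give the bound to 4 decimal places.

The preference means 2420 > δ^2·3230.
Hence δ^2 < 2420/3230 = 0.74923, and x ↦ x^(1/2) is increasing on (0,∞).
δ < 0.74923^(1/2) = 0.8656.

δ < 0.8656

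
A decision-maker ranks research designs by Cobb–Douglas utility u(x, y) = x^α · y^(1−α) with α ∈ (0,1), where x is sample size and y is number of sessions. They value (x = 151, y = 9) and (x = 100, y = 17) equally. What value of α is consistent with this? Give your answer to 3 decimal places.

The Cobb–Douglas utilities coincide, so 151^α·9^(1−α) = 100^α·17^(1−α).
Taking logs: α·ln 151 + (1−α)·ln 9 = α·ln 100 + (1−α)·ln 17, i.e. α·0.412110 = (1−α)·0.635989.
So α/(1−α) = (0.635989)/(0.412110) = 1.543251, and α = 1.543251/2.543251 ≈ 0.607.

α ≈ 0.607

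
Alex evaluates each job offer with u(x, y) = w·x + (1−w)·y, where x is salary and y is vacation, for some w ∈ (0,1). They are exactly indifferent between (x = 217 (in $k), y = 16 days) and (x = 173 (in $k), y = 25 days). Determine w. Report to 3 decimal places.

w = 0.170

Indifference: w·217 + (1−w)·16 = w·173 + (1−w)·25.
Collecting terms: w·44 = (1−w)·9.
Hence w = 9/(44+9) = 9/53 = 0.170.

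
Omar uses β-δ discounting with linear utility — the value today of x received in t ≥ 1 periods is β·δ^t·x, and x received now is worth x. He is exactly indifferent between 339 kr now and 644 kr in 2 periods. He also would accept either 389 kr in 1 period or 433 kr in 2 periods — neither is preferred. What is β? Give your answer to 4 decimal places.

β ≈ 0.6522

From the later pair, β·δ^1·389 = β·δ^2·433; dividing through, δ = 389/433 = 0.89838.
Substituting δ into 339 = β·δ^2·644: β = 339/(519.768) ≈ 0.6522.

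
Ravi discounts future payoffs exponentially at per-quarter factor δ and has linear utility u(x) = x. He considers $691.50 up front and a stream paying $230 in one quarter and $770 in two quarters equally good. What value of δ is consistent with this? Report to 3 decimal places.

δ ≈ 0.810

The stream is worth 230δ + 770δ² today, so 230δ + 770δ² = 691.50.
Rearranged: 770δ² + 230δ − 691.50 = 0.
The positive root is δ = [−230 + √(230² + 4·770·691.50)] / (2·770) = (−230 + 1477.403)/1540 ≈ 0.810.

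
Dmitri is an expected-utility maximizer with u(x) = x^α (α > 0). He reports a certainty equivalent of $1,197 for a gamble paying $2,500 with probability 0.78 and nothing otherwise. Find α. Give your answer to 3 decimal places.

Since u(0) = 0, the lottery's EU is 0.78·2500^α.
Indifference: 1197^α = 0.78·2500^α, so (1197/2500)^α = 0.78.
α = ln(0.78) / ln(1197/2500) = -0.248461/-0.736472 ≈ 0.337.

α ≈ 0.337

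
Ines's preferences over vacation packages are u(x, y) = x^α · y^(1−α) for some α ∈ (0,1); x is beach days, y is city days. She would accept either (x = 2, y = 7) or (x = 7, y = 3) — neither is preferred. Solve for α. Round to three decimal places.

The Cobb–Douglas utilities coincide, so 2^α·7^(1−α) = 7^α·3^(1−α).
Rearrange to (2/7)^α = (3/7)^(1−α) and take logs: α·-1.252763 = (1−α)·-0.847298.
With A = -1.252763 and B = -0.847298: α·A = (1−α)·B, so α = B/(A+B) = -0.847298/-2.100061 ≈ 0.403.

α ≈ 0.403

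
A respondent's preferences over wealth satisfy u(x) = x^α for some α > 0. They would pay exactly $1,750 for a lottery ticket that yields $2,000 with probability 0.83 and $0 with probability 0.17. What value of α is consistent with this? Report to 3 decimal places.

Since u(0) = 0, the lottery's EU is 0.83·2000^α.
Indifference: 1750^α = 0.83·2000^α, so (1750/2000)^α = 0.83.
Take logs: α = ln 0.83 / ln(1750/2000) ≈ 1.39540.

α ≈ 1.395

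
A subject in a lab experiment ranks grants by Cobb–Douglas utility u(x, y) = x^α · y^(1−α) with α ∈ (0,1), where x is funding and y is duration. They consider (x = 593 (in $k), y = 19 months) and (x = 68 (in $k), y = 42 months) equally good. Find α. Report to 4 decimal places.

Indifference: 593^α · 19^(1−α) = 68^α · 42^(1−α).
Taking logs: α·ln 593 + (1−α)·ln 19 = α·ln 68 + (1−α)·ln 42, i.e. α·2.1656867 = (1−α)·0.7932306.
So α/(1−α) = (0.7932306)/(2.1656867) = 0.3662721, and α = 0.3662721/1.3662721 ≈ 0.2681.

α ≈ 0.2681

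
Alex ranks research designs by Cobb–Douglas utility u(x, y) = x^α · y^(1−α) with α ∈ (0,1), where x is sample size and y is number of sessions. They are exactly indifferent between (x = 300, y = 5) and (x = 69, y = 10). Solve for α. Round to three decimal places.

α ≈ 0.320

The Cobb–Douglas utilities coincide, so 300^α·5^(1−α) = 69^α·10^(1−α).
(300/69)^α = (10/5)^(1−α); take logs: α·ln(300/69) = (1−α)·ln(10/5), i.e. α·1.469676 = (1−α)·0.693147.
With A = 1.469676 and B = 0.693147: α·A = (1−α)·B, so α = B/(A+B) = 0.693147/2.162823 ≈ 0.320.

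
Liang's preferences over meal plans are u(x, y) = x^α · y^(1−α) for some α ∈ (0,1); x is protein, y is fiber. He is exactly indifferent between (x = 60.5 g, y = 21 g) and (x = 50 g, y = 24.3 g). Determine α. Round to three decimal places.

Indifference: 60.5^α · 21^(1−α) = 50^α · 24.3^(1−α).
Taking logs: α·ln 60.5 + (1−α)·ln 21 = α·ln 50 + (1−α)·ln 24.3, i.e. α·0.190620 = (1−α)·0.145954.
With A = 0.190620 and B = 0.145954: α·A = (1−α)·B, so α = B/(A+B) = 0.145954/0.336574 ≈ 0.434.

α ≈ 0.434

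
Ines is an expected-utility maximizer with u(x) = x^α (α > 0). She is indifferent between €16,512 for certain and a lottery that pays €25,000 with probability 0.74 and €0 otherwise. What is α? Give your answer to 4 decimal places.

EU(lottery) = 0.74·25000^α + 0.26·0 = 0.74·25000^α.
Setting u(16512) equal to that: 16512^α = 0.74·25000^α ⇒ (16512/25000)^α = 0.74.
Taking logs: α·ln(16512/25000) = ln(0.74), so α = -0.3011051 / -0.4147884 ≈ 0.7259.

α ≈ 0.7259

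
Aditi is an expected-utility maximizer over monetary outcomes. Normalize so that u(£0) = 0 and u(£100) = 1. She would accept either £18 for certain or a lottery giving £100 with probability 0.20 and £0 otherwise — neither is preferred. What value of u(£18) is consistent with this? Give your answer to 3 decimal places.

0.200

u(£18) equals the lottery's expected utility: 0.20·1 + 0.80·0 = 0.20.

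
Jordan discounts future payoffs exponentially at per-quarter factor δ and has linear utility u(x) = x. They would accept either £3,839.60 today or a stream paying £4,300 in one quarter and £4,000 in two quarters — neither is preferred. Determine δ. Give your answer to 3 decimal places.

δ ≈ 0.580

Equating present values: 3839.60 = 4300δ + 4000δ².
Rearranged: 4000δ² + 4300δ − 3839.60 = 0.
The positive root is δ = [−4300 + √(4300² + 4·4000·3839.60)] / (2·4000) = (−4300 + 8940.000)/8000 ≈ 0.580.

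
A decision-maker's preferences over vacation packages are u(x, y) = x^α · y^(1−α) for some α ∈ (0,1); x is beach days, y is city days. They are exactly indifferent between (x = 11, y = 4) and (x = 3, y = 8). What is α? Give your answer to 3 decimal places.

α ≈ 0.348

The Cobb–Douglas utilities coincide, so 11^α·4^(1−α) = 3^α·8^(1−α).
Rearrange to (11/3)^α = (8/4)^(1−α) and take logs: α·1.299283 = (1−α)·0.693147.
Thus α·(1.992430) = 0.693147, so α = 0.693147/1.992430 ≈ 0.348.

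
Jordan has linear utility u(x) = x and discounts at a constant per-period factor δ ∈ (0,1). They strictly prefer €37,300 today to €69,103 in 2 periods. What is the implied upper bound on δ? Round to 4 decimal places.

Comparing present values: 37300 > δ^2·69103.
Dividing by 69103: δ^2 < 0.53977. Both sides are positive, so the square root keeps the direction.
δ < (37300/69103)^(1/2) ≈ 0.7347.

δ < 0.7347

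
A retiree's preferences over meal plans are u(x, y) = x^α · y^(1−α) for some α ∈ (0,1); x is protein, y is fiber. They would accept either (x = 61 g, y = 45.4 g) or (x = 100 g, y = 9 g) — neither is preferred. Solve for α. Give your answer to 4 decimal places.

Set the two utilities equal: 61^α·45.4^(1−α) = 100^α·9^(1−α).
(61/100)^α = (9/45.4)^(1−α); take logs: α·ln(61/100) = (1−α)·ln(9/45.4), i.e. α·-0.4942963 = (1−α)·-1.6182875.
Thus α·(-2.1125838) = -1.6182875, so α = -1.6182875/-2.1125838 ≈ 0.7660.

α ≈ 0.7660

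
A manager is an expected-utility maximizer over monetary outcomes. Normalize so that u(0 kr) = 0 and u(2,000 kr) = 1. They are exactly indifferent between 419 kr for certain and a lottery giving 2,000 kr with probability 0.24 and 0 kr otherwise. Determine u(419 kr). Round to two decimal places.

The indifference gives u(419 kr) = 0.24·u(2,000 kr) + 0.76·u(0 kr) = 0.24·1 + 0.76·0 = 0.24.

0.24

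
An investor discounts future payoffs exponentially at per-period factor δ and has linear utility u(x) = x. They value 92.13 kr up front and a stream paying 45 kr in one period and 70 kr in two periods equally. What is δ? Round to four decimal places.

Equating present values: 92.13 = 45δ + 70δ².
Rearranged: 70δ² + 45δ − 92.13 = 0.
By the quadratic formula (taking the positive root), δ = (−45 + √27821.40) / 140 ≈ 0.8700.

δ ≈ 0.8700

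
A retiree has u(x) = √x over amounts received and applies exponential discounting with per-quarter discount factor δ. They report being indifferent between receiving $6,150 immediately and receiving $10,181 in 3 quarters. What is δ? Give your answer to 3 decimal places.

δ ≈ 0.919

Equating discounted utilities: u(6150) = δ^3·u(10181) ⇒ δ^3 = u(6150)/u(10181).
With u(x) = √x: δ^3 = √6150/√10181 = √(6150/10181) = 0.77722.
Hence δ = (0.77722)^(1/3) = 0.91942.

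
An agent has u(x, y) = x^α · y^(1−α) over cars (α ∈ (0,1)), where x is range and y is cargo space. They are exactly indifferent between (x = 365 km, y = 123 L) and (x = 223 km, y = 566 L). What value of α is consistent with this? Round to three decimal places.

α ≈ 0.756

Set the two utilities equal: 365^α·123^(1−α) = 223^α·566^(1−α).
Rearrange to (365/223)^α = (566/123)^(1−α) and take logs: α·0.492726 = (1−α)·1.526410.
So α/(1−α) = (1.526410)/(0.492726) = 3.097888, and α = 3.097888/4.097888 ≈ 0.756.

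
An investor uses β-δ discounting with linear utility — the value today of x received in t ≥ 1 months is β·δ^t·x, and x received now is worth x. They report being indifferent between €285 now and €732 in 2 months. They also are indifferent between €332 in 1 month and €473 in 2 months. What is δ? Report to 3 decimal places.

Both payoffs in the second observation are in the future, so β drops out: δ^1·332 = δ^2·473 ⇒ δ = 332/473 = 0.70190.

δ ≈ 0.702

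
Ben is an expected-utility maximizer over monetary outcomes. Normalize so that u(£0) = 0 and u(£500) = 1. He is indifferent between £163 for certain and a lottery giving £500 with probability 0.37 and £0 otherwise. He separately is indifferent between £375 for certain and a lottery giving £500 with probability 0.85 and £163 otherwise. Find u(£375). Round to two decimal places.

0.91

First, u(£163) = 0.37·u(£500) + 0.63·u(£0) = 0.37.
Chaining: u(£375) = 0.85·1.00 + 0.15·0.37 = 0.9055.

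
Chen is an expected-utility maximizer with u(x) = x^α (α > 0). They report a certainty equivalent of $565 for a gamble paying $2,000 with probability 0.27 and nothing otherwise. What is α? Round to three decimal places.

α ≈ 1.036

EU(lottery) = 0.27·2000^α + 0.73·0 = 0.27·2000^α.
Equating: 565^α = 0.27·2000^α, i.e. 0.2825^α = 0.27.
Taking logs: α·ln(565/2000) = ln(0.27), so α = -1.309333 / -1.264077 ≈ 1.036.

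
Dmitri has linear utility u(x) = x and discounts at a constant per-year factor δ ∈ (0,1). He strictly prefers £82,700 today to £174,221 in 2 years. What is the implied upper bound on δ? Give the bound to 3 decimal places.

The preference means 82700 > δ^2·174221.
Hence δ^2 < 82700/174221 = 0.47468, and x ↦ x^(1/2) is increasing on (0,∞).
δ < (82700/174221)^(1/2) ≈ 0.689.

δ < 0.689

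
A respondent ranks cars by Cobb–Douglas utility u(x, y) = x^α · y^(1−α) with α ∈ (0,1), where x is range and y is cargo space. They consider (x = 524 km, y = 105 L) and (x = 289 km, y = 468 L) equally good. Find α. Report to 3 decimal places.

α ≈ 0.715

Indifference: 524^α · 105^(1−α) = 289^α · 468^(1−α).
(524/289)^α = (468/105)^(1−α); take logs: α·ln(524/289) = (1−α)·ln(468/105), i.e. α·0.595065 = (1−α)·1.494508.
So α/(1−α) = (1.494508)/(0.595065) = 2.511504, and α = 2.511504/3.511504 ≈ 0.715.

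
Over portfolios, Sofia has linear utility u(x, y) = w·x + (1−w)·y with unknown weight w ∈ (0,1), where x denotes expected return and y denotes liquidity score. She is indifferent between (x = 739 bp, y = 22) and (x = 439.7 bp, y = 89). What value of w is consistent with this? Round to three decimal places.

u(739,22) = u(439.7,89) means w·739 + (1−w)·22 = w·439.7 + (1−w)·89.
w·(739−439.7) = (1−w)·(89−22), i.e. w·299.3 = (1−w)·67.
The marginal rate of substitution is 67/299.3, so w = 67/(299.3+67) = 0.183.

w = 0.183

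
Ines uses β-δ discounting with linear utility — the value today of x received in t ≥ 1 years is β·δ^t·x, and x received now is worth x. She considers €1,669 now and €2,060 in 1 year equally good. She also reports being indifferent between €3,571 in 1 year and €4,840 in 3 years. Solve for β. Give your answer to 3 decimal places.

Both payoffs in the second observation are in the future, so β drops out: δ^1·3571 = δ^3·4840 ⇒ δ^2 = 3571/4840 = 0.73781, so δ = 0.85896.
Now use the now-vs-future pair: 1669 = β·δ·2060 gives β = 1669/(0.85896·2060) ≈ 0.943.

β ≈ 0.943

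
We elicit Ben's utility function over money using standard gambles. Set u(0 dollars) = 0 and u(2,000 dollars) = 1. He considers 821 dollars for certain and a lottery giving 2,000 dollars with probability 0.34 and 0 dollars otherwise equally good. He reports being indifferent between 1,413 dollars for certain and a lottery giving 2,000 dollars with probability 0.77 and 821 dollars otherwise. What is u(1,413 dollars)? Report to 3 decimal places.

From the first indifference, u(821 dollars) = 0.34·u(2,000 dollars) + 0.66·u(0 dollars) = 0.34·1 + 0.66·0 = 0.34.
Chaining: u(1,413 dollars) = 0.77·1.00 + 0.23·0.34 = 0.8482.

0.848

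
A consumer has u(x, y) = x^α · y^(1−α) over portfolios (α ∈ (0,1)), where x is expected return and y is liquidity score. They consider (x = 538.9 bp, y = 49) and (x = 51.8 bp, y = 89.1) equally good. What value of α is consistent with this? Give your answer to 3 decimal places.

The Cobb–Douglas utilities coincide, so 538.9^α·49^(1−α) = 51.8^α·89.1^(1−α).
(538.9/51.8)^α = (89.1/49)^(1−α); take logs: α·ln(538.9/51.8) = (1−α)·ln(89.1/49), i.e. α·2.342140 = (1−α)·0.597939.
With A = 2.342140 and B = 0.597939: α·A = (1−α)·B, so α = B/(A+B) = 0.597939/2.940079 ≈ 0.203.

α ≈ 0.203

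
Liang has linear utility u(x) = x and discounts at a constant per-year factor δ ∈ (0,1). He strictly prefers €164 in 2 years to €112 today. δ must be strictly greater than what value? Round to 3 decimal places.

Comparing present values: 112 < δ^2·164.
So δ^2 > 112/164 = 0.68293; taking the square root of both positive sides preserves the inequality.
δ > (112/164)^(1/2) ≈ 0.826.

δ > 0.826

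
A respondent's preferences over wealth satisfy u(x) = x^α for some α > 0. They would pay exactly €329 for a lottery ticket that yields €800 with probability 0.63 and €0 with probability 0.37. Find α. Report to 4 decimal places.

Since u(0) = 0, the lottery's EU is 0.63·800^α.
Indifference: 329^α = 0.63·800^α, so (329/800)^α = 0.63.
α = ln(0.63) / ln(329/800) = -0.4620355/-0.8885540 ≈ 0.5200.

α ≈ 0.5200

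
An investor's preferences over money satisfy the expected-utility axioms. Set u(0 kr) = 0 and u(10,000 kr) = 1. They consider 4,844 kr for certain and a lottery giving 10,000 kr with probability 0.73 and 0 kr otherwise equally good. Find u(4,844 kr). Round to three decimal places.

u(4,844 kr) equals the lottery's expected utility: 0.73·1 + 0.27·0 = 0.73.

0.730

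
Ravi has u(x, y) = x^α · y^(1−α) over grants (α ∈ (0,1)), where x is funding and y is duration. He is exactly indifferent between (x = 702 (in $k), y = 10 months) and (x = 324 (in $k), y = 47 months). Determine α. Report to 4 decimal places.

The Cobb–Douglas utilities coincide, so 702^α·10^(1−α) = 324^α·47^(1−α).
Taking logs: α·ln 702 + (1−α)·ln 10 = α·ln 324 + (1−α)·ln 47, i.e. α·0.7731899 = (1−α)·1.5475625.
So α/(1−α) = (1.5475625)/(0.7731899) = 2.0015296, and α = 2.0015296/3.0015296 ≈ 0.6668.

α ≈ 0.6668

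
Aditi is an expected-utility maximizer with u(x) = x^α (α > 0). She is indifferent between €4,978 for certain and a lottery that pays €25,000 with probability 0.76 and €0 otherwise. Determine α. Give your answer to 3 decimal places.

α ≈ 0.170

Since u(0) = 0, the lottery's EU is 0.76·25000^α.
Equating: 4978^α = 0.76·25000^α, i.e. 0.1991^α = 0.76.
α = ln(0.76) / ln(4978/25000) = -0.274437/-1.613848 ≈ 0.170.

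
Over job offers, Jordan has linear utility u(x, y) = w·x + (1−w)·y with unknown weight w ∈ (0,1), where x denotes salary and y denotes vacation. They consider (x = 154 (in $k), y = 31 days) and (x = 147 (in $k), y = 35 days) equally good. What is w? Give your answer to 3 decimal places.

w = 0.364

Equating utilities: w·154 + (1−w)·31 = w·147 + (1−w)·35.
w·(154−147) = (1−w)·(35−31), i.e. w·7 = (1−w)·4.
Hence w = 4/(7+4) = 4/11 = 0.364.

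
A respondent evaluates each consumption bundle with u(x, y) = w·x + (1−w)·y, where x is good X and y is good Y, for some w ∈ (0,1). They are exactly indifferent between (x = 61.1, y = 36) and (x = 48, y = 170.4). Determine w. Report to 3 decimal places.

Equating utilities: w·61.1 + (1−w)·36 = w·48 + (1−w)·170.4.
Collecting terms: w·13.1 = (1−w)·134.4.
Hence w = 134.4/(13.1+134.4) = 134.4/147.5 = 0.911.

w = 0.911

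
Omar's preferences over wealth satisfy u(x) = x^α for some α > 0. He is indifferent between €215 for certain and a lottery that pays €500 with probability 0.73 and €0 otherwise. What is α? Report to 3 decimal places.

The lottery's expected utility is 0.73·u(500) + 0.27·u(0) = 0.73·500^α (since u(0) = 0 for α > 0).
Indifference: 215^α = 0.73·500^α, so (215/500)^α = 0.73.
Take logs: α = ln 0.73 / ln(215/500) ≈ 0.37289.

α ≈ 0.373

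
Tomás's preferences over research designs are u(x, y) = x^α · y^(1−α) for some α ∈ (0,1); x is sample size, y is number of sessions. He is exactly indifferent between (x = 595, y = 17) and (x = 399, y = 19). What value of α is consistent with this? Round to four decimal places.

α ≈ 0.2177

The Cobb–Douglas utilities coincide, so 595^α·17^(1−α) = 399^α·19^(1−α).
(595/399)^α = (19/17)^(1−α); take logs: α·ln(595/399) = (1−α)·ln(19/17), i.e. α·0.3996000 = (1−α)·0.1112256.
Thus α·(0.5108256) = 0.1112256, so α = 0.1112256/0.5108256 ≈ 0.2177.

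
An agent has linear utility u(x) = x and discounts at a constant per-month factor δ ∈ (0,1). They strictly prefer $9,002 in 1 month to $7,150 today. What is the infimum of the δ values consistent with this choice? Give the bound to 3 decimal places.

δ > 0.794

Comparing present values: 7150 < δ·9002.
So δ > 7150/9002 = 0.79427.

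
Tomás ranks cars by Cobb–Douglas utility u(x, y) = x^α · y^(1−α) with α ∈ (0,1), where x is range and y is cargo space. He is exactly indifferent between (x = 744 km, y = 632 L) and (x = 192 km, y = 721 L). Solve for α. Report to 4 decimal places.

The Cobb–Douglas utilities coincide, so 744^α·632^(1−α) = 192^α·721^(1−α).
(744/192)^α = (721/632)^(1−α); take logs: α·ln(744/192) = (1−α)·ln(721/632), i.e. α·1.3545457 = (1−α)·0.1317497.
Thus α·(1.4862954) = 0.1317497, so α = 0.1317497/1.4862954 ≈ 0.0886.

α ≈ 0.0886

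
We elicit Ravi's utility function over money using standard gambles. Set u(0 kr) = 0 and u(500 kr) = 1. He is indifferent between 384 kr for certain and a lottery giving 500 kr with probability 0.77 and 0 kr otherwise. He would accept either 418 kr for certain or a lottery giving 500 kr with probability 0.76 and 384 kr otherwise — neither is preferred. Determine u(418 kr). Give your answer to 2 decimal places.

The first gamble pins u(384 kr): it must equal 0.77·1 + 0.23·0 = 0.77.
Then u(418 kr) = 0.76·u(500 kr) + 0.24·u(384 kr) = 0.76·1.00 + 0.24·0.77 = 0.9448.

0.94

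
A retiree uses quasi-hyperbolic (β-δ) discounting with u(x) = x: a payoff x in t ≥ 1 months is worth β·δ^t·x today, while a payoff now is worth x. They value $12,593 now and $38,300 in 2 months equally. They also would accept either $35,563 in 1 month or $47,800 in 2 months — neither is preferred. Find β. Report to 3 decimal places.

β ≈ 0.594

From the later pair, β·δ^1·35563 = β·δ^2·47800; dividing through, δ = 35563/47800 = 0.74400.
The first indifference: 12593 = β·δ^2·38300, so β = 12593/(δ^2·38300) = 12593/(0.55353·38300) ≈ 0.594.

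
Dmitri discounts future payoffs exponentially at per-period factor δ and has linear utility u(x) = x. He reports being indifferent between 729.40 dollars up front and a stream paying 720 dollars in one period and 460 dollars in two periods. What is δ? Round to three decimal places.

δ ≈ 0.700

The stream is worth 720δ + 460δ² today, so 720δ + 460δ² = 729.40.
So 460δ² + 720δ − 729.40 = 0.
δ = (−720 + √(720² + 4·460·729.40)) / (2·460) = (−720 + √1860496.00) / 920 ≈ 0.700.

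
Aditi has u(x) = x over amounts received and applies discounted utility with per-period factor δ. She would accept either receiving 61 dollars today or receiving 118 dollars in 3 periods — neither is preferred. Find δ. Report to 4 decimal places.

The payoff in 3 periods is discounted by δ^3, so u(61) = δ^3·u(118) and δ^3 = u(61)/u(118).
With u(x) = x: δ^3 = 61/118 = 0.51695.
Hence δ = (0.51695)^(1/3) = 0.802569.

δ ≈ 0.8026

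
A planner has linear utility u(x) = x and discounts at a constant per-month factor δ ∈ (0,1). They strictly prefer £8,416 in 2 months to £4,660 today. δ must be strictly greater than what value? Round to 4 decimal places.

δ > 0.7441

The preference means 4660 < δ^2·8416.
Dividing by 8416: δ^2 > 0.55371. Both sides are positive, so the square root keeps the direction.
δ > 0.55371^(1/2) = 0.7441.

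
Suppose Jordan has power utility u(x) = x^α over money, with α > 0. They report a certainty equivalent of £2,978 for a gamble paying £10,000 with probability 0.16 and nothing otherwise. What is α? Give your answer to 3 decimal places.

The lottery's expected utility is 0.16·u(10000) + 0.84·u(0) = 0.16·10000^α (since u(0) = 0 for α > 0).
Indifference: 2978^α = 0.16·10000^α, so (2978/10000)^α = 0.16.
Taking logs: α·ln(2978/10000) = ln(0.16), so α = -1.832581 / -1.211333 ≈ 1.513.

α ≈ 1.513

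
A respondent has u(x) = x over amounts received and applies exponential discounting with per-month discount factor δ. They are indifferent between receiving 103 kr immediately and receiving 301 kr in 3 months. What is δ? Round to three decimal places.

δ ≈ 0.699

The payoff in 3 months is discounted by δ^3, so u(103) = δ^3·u(301) and δ^3 = u(103)/u(301).
With u(x) = x: δ^3 = 103/301 = 0.34219.
So δ = 0.34219^(1/3) ≈ 0.699.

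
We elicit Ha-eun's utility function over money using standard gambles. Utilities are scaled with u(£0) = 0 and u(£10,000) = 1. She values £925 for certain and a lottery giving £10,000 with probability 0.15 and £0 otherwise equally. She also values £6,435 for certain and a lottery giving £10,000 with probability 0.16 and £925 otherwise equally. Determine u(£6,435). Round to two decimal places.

0.29

First, u(£925) = 0.15·u(£10,000) + 0.85·u(£0) = 0.15.
Then u(£6,435) = 0.16·u(£10,000) + 0.84·u(£925) = 0.16·1.00 + 0.84·0.15 = 0.2860.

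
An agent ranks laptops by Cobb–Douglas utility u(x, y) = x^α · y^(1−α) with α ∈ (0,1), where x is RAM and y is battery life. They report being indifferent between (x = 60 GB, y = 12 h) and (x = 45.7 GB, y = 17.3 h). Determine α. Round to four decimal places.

Indifference: 60^α · 12^(1−α) = 45.7^α · 17.3^(1−α).
Taking logs: α·ln 60 + (1−α)·ln 12 = α·ln 45.7 + (1−α)·ln 17.3, i.e. α·0.2722463 = (1−α)·0.3657999.
With A = 0.2722463 and B = 0.3657999: α·A = (1−α)·B, so α = B/(A+B) = 0.3657999/0.6380462 ≈ 0.5733.

α ≈ 0.5733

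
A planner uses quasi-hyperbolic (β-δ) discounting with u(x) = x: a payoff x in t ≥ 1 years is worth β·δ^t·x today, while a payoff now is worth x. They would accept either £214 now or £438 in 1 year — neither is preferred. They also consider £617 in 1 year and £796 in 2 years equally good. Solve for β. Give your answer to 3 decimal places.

The second indifference involves only future payoffs, so β cancels: β·δ^1·617 = β·δ^2·796, giving δ = 617/796 = 0.77513.
Now use the now-vs-future pair: 214 = β·δ·438 gives β = 214/(0.77513·438) ≈ 0.630.

β ≈ 0.630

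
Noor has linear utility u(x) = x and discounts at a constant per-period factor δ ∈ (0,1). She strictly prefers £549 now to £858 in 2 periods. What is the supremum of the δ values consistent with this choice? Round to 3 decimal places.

The preference means 549 > δ^2·858.
Dividing by 858: δ^2 < 0.63986. Both sides are positive, so the square root keeps the direction.
δ < 0.63986^(1/2) = 0.800.

δ < 0.800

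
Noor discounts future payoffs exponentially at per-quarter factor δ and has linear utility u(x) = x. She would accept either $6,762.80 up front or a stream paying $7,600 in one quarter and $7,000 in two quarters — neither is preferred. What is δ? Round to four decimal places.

Present value of the stream is 7600·δ + 7000·δ². Indifference gives 7600δ + 7000δ² = 6762.80.
That is, 7000δ² + 7600δ − 6762.80 = 0, a quadratic in δ.
By the quadratic formula (taking the positive root), δ = (−7600 + √247118400.00) / 14000 ≈ 0.5800.

δ ≈ 0.5800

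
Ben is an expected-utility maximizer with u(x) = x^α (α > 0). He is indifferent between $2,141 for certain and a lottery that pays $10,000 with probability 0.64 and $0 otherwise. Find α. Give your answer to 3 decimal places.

EU(lottery) = 0.64·10000^α + 0.36·0 = 0.64·10000^α.
Indifference: 2141^α = 0.64·10000^α, so (2141/10000)^α = 0.64.
Take logs: α = ln 0.64 / ln(2141/10000) ≈ 0.28955.

α ≈ 0.290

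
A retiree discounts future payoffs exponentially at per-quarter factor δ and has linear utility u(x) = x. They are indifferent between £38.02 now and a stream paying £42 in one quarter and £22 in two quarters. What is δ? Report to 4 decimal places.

Equating present values: 38.02 = 42δ + 22δ².
Rearranged: 22δ² + 42δ − 38.02 = 0.
The positive root is δ = [−42 + √(42² + 4·22·38.02)] / (2·22) = (−42 + 71.483)/44 ≈ 0.6701.

δ ≈ 0.6701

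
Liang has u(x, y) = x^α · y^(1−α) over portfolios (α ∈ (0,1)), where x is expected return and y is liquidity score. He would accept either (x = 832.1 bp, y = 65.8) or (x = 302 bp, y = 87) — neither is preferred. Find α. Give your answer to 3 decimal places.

Indifference: 832.1^α · 65.8^(1−α) = 302^α · 87^(1−α).
Rearrange to (832.1/302)^α = (87/65.8)^(1−α) and take logs: α·1.013526 = (1−α)·0.279288.
Thus α·(1.292814) = 0.279288, so α = 0.279288/1.292814 ≈ 0.216.

α ≈ 0.216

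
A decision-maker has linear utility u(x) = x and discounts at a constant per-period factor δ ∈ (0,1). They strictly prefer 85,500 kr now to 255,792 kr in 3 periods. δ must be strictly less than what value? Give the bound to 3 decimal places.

The preference means 85500 > δ^3·255792.
So δ^3 < 85500/255792 = 0.33426; taking the cube root of both positive sides preserves the inequality.
δ < (85500/255792)^(1/3) ≈ 0.694.

δ < 0.694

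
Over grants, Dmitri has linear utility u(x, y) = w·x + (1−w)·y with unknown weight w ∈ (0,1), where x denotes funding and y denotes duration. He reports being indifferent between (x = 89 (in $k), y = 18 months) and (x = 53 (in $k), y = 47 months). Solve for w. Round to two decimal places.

Indifference: w·89 + (1−w)·18 = w·53 + (1−w)·47.
Collecting terms: w·36 = (1−w)·29.
The marginal rate of substitution is 29/36, so w = 29/(36+29) = 0.45.

w = 0.45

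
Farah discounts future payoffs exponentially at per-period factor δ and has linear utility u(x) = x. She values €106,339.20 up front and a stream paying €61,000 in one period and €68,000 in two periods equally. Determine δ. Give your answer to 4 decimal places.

δ ≈ 0.8800

Present value of the stream is 61000·δ + 68000·δ². Indifference gives 61000δ + 68000δ² = 106339.20.
Rearranged: 68000δ² + 61000δ − 106339.20 = 0.
δ = (−61000 + √(61000² + 4·68000·106339.20)) / (2·68000) = (−61000 + √32645262400.00) / 136000 ≈ 0.8800.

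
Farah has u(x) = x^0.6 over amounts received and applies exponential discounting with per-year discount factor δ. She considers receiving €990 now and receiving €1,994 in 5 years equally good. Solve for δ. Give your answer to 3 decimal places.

Indifference means u(990) = δ^5 · u(1994), so δ^5 = u(990)/u(1994).
With u(x) = x^0.6: δ^5 = 990^0.6/1994^0.6 = (990/1994)^0.6 = 0.65697.
So δ = 0.65697^(1/5) ≈ 0.919.

δ ≈ 0.919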